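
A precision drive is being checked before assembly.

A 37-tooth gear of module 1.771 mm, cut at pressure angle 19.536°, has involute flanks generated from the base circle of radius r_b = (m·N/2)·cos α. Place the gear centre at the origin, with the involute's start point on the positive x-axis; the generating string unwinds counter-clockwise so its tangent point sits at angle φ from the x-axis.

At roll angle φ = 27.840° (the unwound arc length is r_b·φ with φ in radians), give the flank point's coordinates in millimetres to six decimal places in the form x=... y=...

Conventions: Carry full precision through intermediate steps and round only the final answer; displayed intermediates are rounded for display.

x=34.310063 y=1.153109

single-mesh involute tooth geometry (37T wheel at module 1.771)
pitch radius r_p = m·N/2 = 1.771·37/2 = 32.763500
base radius r_b = r_p·cos α = 32.763500·cos 19.536° = 30.877357
roll angle φ = 27.840° = 0.48589966 rad
x = r_b·(cos φ + φ·sin φ) = 34.310063
y = r_b·(sin φ − φ·cos φ) = 1.153109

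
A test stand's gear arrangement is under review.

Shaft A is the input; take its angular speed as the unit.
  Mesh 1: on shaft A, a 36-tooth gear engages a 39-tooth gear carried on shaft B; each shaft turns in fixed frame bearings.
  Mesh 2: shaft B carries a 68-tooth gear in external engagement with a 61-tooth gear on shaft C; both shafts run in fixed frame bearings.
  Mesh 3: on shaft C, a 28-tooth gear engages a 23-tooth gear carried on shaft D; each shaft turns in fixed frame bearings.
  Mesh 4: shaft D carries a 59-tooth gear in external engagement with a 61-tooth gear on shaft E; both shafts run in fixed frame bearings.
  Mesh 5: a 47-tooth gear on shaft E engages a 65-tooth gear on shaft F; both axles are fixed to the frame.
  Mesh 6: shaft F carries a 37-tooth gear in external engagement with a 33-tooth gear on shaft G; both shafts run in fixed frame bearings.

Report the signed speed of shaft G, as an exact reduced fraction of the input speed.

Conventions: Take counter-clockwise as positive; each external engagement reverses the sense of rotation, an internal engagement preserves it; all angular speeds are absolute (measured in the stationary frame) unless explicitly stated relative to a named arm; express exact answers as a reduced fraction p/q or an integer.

781409216/795493985

6-mesh fixed-axis compound train (all bearings frame-fixed)
mesh 1 [36T→39T]: |ω|/ω_in = 1×36/39 = 12/13, sense flips to −
mesh 2 [68T→61T]: |ω|/ω_in = (12/13)×68/61 = 816/793, sense flips to +
mesh 3 [28T→23T]: |ω|/ω_in = (816/793)×28/23 = 22848/18239, sense flips to −
mesh 4 [59T→61T]: |ω|/ω_in = (22848/18239)×59/61 = 1348032/1112579, sense flips to +
mesh 5 [47T→65T]: |ω|/ω_in = (1348032/1112579)×47/65 = 63357504/72317635, sense flips to −
mesh 6 [37T→33T]: |ω|/ω_in = (63357504/72317635)×37/33 = 781409216/795493985, sense flips to +
signed output speed (× input speed) = 781409216/795493985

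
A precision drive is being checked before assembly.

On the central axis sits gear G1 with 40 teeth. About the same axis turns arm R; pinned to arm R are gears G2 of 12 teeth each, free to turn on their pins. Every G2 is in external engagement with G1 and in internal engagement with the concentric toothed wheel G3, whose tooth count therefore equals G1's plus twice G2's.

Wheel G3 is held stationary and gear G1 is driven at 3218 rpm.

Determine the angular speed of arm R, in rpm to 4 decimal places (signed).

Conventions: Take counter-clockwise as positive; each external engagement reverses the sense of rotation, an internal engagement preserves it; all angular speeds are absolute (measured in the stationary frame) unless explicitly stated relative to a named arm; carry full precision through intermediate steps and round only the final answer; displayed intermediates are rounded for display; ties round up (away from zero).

class = planetary set [G3 = 40+2·12 = 64; Willis about the carrier]
normalise by the input: solve with ω_sun = 1, then scale by 3218 rpm
ring teeth: 40 + 2·12 = 64
40(ω_sun−ω_arm) = −64(ω_ring−ω_arm),  ω_ring = 0, ω_sun = 1
40(1−ω_arm) = −64(0−ω_arm)  ⇒  104·ω_arm = 40  ⇒  ω_arm = 5/13
scale: ω_arm = 5/13 × 3218 rpm = +1237.6923 rpm

+1237.6923 rpm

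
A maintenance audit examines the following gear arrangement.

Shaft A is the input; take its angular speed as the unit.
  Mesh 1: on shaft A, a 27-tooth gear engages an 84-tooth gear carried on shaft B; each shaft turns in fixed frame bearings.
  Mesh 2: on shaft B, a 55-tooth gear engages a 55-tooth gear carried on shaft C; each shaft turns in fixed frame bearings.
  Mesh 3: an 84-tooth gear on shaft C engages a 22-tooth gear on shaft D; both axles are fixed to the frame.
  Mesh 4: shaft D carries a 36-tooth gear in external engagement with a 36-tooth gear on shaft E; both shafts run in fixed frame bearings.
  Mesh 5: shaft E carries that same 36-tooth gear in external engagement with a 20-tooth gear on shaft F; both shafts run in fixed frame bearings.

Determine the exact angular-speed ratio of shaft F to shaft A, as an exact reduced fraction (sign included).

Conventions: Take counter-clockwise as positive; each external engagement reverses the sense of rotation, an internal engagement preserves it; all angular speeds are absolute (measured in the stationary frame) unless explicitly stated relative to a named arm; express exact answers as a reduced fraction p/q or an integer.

class = fixed-axis compound train [5 meshes; 5 ratios multiply, 5 sense flips]
mesh 1 [27T→84T]: running ratio 9/28, sense −
mesh 2 [55T→55T]: running ratio 9/28, sense +
mesh 3 [84T→22T]: running ratio 27/22, sense −
mesh 4 [36T→36T]: running ratio 27/22, sense +
mesh 5 [36T→20T]: running ratio 243/110, sense −
ω_out/ω_in = -243/110

-243/110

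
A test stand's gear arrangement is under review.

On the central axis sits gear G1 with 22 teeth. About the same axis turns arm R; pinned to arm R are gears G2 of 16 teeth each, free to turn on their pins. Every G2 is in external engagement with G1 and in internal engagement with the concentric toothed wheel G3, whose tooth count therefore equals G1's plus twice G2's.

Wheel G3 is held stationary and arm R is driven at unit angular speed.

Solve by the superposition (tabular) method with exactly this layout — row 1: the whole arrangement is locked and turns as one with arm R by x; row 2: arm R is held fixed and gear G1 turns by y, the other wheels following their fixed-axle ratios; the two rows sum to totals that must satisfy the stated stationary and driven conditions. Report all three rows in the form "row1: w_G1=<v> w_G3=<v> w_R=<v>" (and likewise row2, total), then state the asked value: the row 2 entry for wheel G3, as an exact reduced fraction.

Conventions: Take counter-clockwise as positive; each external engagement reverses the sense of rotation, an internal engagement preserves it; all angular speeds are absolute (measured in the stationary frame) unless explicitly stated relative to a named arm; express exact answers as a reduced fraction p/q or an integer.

class = planetary set [G3 = 22+2·16 = 54; Willis about the carrier]
row 1 — lock + rotate with arm: ω_sun = ω_ring = ω_arm = x
row 2 (arm held, sun turns y): ω_ring = −(22/54)·y, ω_arm = 0
boundary: total ω_ring = x − (22/54)·y = 0 and total ω_arm = x = 1  ⇒  y = 27/11, x = 1
row 2 ring = −(22/54)·27/11 = -1
totals (row 1 + row 2): sun 1 + 27/11 = 38/11, ring 1 + (-1) = 0, arm 1 + 0 = 1
asked cell (row2, ring) = -1

row1: w_G1=1 w_G3=1 w_R=1
row2: w_G1=27/11 w_G3=-1 w_R=0
total: w_G1=38/11 w_G3=0 w_R=1
asked value: -1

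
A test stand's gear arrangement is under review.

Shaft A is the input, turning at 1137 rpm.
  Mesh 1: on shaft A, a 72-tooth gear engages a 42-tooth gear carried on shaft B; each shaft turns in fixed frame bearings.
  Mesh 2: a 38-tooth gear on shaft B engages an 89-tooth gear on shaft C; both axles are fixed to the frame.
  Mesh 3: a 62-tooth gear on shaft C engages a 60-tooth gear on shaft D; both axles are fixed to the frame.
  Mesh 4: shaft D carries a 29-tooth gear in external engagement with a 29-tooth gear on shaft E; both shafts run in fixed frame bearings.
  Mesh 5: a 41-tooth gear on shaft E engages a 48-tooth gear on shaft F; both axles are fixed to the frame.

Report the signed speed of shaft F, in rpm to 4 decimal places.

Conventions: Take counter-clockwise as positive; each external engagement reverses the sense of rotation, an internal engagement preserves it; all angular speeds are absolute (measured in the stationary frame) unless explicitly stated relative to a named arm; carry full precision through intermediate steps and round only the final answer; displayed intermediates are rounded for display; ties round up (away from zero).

-734.5482 rpm

recognized (6 fixed axles, 5 meshes): fixed-axis compound train
mesh 1 [72T→42T]: ω = 1137.0000×72/42 = 1949.1429 rpm, sense flips to −
mesh 2 [38T→89T]: ω = 1949.1429×38/89 = 832.2183 rpm, sense flips to +
mesh 3 [62T→60T]: ω = 832.2183×62/60 = 859.9589 rpm, sense flips to −
mesh 4 [29T→29T]: ω = 859.9589×29/29 = 859.9589 rpm, sense flips to +
mesh 5 [41T→48T]: ω = 859.9589×41/48 = 734.5482 rpm, sense flips to −
signed output speed = -734.5482 rpm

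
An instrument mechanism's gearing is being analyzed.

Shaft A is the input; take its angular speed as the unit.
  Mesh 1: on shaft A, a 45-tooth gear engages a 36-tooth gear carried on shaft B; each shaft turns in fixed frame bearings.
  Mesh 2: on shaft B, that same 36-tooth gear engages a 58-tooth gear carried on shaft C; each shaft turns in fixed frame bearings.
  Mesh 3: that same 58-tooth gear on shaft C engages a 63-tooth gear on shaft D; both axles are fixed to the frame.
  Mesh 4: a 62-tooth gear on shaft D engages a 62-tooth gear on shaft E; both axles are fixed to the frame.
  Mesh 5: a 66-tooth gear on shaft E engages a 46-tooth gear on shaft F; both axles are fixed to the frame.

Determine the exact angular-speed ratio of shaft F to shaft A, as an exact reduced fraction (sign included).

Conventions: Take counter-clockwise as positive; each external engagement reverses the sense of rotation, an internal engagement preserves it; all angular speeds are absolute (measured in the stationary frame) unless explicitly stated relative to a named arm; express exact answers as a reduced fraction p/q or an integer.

-165/161

class = fixed-axis compound train [5 meshes; 5 ratios multiply, 5 sense flips]
mesh 1 [45T→36T]: running ratio 5/4, sense −
mesh 2 [36T→58T]: running ratio 45/58, sense +
mesh 3 [58T→63T]: running ratio 5/7, sense −
mesh 4 [62T→62T]: running ratio 5/7, sense +
mesh 5 [66T→46T]: running ratio 165/161, sense −
ω_out/ω_in = -165/161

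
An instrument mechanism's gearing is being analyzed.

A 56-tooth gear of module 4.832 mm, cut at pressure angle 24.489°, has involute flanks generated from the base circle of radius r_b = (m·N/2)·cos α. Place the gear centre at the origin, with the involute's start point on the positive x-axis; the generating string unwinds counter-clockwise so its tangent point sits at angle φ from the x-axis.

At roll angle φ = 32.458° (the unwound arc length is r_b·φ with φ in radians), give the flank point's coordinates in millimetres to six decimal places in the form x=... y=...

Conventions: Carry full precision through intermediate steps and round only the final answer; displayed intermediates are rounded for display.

class = single-mesh tooth geometry [base-circle involute, m = 4.832, 56T]
pitch radius r_p = m·N/2 = 4.832·56/2 = 135.296000
base radius r_b = r_p·cos α = 135.296000·cos 24.489° = 123.124889
roll angle φ = 32.458° = 0.56649897 rad
x = r_b·(cos φ + φ·sin φ) = 141.324526
y = r_b·(sin φ − φ·cos φ) = 7.224704

x=141.324526 y=7.224704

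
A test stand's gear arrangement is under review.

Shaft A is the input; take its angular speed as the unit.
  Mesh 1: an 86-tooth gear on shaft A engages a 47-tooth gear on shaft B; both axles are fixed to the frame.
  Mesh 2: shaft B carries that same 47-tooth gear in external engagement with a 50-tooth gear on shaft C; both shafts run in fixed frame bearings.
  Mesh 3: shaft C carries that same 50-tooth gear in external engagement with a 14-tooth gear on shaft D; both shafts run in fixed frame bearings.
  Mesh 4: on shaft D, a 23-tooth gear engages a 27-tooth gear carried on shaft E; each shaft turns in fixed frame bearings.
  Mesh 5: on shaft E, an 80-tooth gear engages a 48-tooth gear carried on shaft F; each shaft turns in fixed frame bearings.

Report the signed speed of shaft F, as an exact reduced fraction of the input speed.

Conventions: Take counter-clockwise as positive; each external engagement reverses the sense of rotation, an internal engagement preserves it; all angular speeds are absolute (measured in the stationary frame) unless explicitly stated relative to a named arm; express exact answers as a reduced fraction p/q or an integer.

5-mesh fixed-axis compound train (all bearings frame-fixed)
mesh 1 [86T→47T]: |ω|/ω_in = 1×86/47 = 86/47, sense flips to −
mesh 2 [47T→50T]: |ω|/ω_in = (86/47)×47/50 = 43/25, sense flips to +
mesh 3 [50T→14T]: |ω|/ω_in = (43/25)×50/14 = 43/7, sense flips to −
mesh 4 [23T→27T]: |ω|/ω_in = (43/7)×23/27 = 989/189, sense flips to +
mesh 5 [80T→48T]: |ω|/ω_in = (989/189)×80/48 = 4945/567, sense flips to −
signed output speed (× input speed) = -4945/567

-4945/567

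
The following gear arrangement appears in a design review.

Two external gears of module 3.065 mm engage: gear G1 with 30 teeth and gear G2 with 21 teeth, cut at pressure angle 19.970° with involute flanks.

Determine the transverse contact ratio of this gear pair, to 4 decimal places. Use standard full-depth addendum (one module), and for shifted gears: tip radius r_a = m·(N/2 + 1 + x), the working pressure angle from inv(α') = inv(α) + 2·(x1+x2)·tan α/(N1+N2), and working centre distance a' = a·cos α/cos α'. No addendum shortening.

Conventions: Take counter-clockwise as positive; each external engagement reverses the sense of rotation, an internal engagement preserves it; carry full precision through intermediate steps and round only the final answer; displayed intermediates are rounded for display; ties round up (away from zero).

1.6125

single-mesh involute tooth geometry (30T engaging 21T at module 3.065)
base radii: r_b1 = 43.210596, r_b2 = 30.247417
tip radii: r_a1 = 49.040000, r_a2 = 35.247500
no profile shift: α' = α, a' = a
action lengths: √(r_a1²−r_b1²) = 23.189783, √(r_a2²−r_b2²) = 18.096409
base pitch p_b = π·m·cos α = 9.050006
CR = (23.189783 + 18.096409 − 78.157500·sin 19.97000°)/9.050006 = 1.612509
contact ratio ≈ 1.6125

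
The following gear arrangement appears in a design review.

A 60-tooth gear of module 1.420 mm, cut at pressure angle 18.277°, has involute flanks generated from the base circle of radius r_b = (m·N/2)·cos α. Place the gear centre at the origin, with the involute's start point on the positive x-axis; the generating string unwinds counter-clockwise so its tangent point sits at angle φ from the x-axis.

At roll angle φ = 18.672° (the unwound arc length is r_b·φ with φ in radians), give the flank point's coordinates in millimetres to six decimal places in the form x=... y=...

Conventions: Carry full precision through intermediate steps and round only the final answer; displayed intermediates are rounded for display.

single-mesh involute tooth geometry (60T wheel at module 1.420)
pitch radius r_p = m·N/2 = 1.420·60/2 = 42.600000
base radius r_b = r_p·cos α = 42.600000·cos 18.277° = 40.450892
roll angle φ = 18.672° = 0.32588788 rad
x = r_b·(cos φ + φ·sin φ) = 42.542197
y = r_b·(sin φ − φ·cos φ) = 0.461734

x=42.542197 y=0.461734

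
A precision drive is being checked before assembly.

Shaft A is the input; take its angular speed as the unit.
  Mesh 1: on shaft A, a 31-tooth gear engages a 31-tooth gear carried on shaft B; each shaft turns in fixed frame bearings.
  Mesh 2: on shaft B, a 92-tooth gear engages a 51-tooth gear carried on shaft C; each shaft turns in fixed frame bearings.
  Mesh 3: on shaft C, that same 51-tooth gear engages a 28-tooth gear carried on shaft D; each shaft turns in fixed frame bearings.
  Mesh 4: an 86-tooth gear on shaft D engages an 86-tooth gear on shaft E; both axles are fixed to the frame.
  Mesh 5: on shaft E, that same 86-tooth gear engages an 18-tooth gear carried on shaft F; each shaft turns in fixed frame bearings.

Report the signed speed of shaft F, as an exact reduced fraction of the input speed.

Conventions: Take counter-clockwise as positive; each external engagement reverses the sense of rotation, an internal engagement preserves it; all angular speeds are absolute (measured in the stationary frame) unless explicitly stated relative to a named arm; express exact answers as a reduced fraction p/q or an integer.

5-mesh fixed-axis compound train (all bearings frame-fixed)
mesh 1 [31T→31T]: |ω|/ω_in = 1×31/31 = 1, sense flips to −
mesh 2 [92T→51T]: |ω|/ω_in = 1×92/51 = 92/51, sense flips to +
mesh 3 [51T→28T]: |ω|/ω_in = (92/51)×51/28 = 23/7, sense flips to −
mesh 4 [86T→86T]: |ω|/ω_in = (23/7)×86/86 = 23/7, sense flips to +
mesh 5 [86T→18T]: |ω|/ω_in = (23/7)×86/18 = 989/63, sense flips to −
signed output speed (× input speed) = -989/63

-989/63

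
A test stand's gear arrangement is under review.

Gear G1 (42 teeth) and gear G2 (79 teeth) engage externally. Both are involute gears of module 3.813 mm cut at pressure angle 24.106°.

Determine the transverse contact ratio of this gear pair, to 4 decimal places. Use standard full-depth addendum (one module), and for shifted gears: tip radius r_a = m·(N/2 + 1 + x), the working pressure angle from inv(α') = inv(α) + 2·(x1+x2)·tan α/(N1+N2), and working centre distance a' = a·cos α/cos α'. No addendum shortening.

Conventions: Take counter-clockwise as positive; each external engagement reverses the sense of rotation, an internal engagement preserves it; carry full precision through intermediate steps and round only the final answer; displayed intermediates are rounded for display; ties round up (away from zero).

recognized (one external pair, fixed centres): single-mesh tooth geometry, m = 3.813, N1 = 42, N2 = 79
base radii: r_b1 = 73.089947, r_b2 = 137.478709
tip radii: r_a1 = 83.886000, r_a2 = 154.426500
no profile shift: α' = α, a' = a
action lengths: √(r_a1²−r_b1²) = 41.166985, √(r_a2²−r_b2²) = 70.335968
base pitch p_b = π·m·cos α = 10.934230
CR = (41.166985 + 70.335968 − 230.686500·sin 24.10600°)/10.934230 = 1.580777
contact ratio ≈ 1.5808

1.5808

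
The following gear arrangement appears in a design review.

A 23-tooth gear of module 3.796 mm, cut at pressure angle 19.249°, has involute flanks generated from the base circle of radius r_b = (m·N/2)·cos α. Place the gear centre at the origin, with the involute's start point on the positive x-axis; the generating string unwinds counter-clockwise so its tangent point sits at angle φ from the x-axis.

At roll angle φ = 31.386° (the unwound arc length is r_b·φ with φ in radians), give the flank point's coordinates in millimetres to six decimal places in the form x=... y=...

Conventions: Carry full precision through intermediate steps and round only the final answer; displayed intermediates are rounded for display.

x=46.940839 y=2.191140

topology: single-mesh involute geometry — m = 3.796, N = 23
pitch radius r_p = m·N/2 = 3.796·23/2 = 43.654000
base radius r_b = r_p·cos α = 43.654000·cos 19.249° = 41.213513
roll angle φ = 31.386° = 0.54778904 rad
x = r_b·(cos φ + φ·sin φ) = 46.940839
y = r_b·(sin φ − φ·cos φ) = 2.191140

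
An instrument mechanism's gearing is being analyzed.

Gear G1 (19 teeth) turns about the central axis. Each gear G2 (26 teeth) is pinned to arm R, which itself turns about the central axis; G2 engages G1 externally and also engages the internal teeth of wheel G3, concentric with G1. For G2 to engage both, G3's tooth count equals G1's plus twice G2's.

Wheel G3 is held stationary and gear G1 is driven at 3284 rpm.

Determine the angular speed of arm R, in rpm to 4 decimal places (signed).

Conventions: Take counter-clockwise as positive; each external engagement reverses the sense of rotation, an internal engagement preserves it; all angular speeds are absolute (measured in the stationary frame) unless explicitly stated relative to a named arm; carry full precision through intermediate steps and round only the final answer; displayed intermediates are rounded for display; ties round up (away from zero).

class = planetary set [G3 = 19+2·26 = 71; Willis about the carrier]
normalise by the input: solve with ω_sun = 1, then scale by 3284 rpm
ring teeth: 19 + 2·26 = 71
19(ω_sun−ω_arm) = −71(ω_ring−ω_arm),  ω_ring = 0, ω_sun = 1
19(1−ω_arm) = −71(0−ω_arm)  ⇒  90·ω_arm = 19  ⇒  ω_arm = 19/90
scale: ω_arm = 19/90 × 3284 rpm = +693.2889 rpm

+693.2889 rpm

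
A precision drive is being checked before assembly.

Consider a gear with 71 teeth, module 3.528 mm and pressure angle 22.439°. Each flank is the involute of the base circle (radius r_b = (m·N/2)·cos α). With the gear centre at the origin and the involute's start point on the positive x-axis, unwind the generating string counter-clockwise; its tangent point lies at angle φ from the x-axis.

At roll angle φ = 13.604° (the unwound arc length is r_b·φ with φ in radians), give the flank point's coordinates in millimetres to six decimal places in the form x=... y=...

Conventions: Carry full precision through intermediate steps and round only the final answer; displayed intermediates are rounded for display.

x=118.978519 y=0.513599

single-mesh involute tooth geometry (71T wheel at module 3.528)
pitch radius r_p = m·N/2 = 3.528·71/2 = 125.244000
base radius r_b = r_p·cos α = 125.244000·cos 22.439° = 115.761330
roll angle φ = 13.604° = 0.23743459 rad
x = r_b·(cos φ + φ·sin φ) = 118.978519
y = r_b·(sin φ − φ·cos φ) = 0.513599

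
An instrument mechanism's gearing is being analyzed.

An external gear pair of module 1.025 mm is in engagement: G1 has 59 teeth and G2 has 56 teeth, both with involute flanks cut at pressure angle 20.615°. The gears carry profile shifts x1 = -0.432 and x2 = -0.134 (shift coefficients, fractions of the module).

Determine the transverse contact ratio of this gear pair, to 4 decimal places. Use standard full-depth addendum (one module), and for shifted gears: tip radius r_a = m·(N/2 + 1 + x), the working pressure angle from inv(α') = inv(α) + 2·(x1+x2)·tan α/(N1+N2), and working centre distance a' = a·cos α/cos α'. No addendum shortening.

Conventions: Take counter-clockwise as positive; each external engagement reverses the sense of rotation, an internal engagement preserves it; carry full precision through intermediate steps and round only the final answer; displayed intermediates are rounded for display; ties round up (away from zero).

topology: single-mesh involute geometry — m = 1.025, 59T/56T pair
base radii: r_b1 = 28.301314, r_b2 = 26.862264
tip radii: r_a1 = 30.819700, r_a2 = 29.587650
inv(α') = inv(20.615°) + 2·(-0.432-0.134)·tan α/(59+56) = 0.01267162  ⇒  α' = 18.97898°
a' = a·cos α / cos α' = 58.9375·cos 20.615°/cos 18.97898° = 58.334777
action lengths: √(r_a1²−r_b1²) = 12.202030, √(r_a2²−r_b2²) = 12.403540
base pitch p_b = π·m·cos α = 3.013939
CR = (12.202030 + 12.403540 − 58.334777·sin 18.97898°)/3.013939 = 1.869267
contact ratio ≈ 1.8693

1.8693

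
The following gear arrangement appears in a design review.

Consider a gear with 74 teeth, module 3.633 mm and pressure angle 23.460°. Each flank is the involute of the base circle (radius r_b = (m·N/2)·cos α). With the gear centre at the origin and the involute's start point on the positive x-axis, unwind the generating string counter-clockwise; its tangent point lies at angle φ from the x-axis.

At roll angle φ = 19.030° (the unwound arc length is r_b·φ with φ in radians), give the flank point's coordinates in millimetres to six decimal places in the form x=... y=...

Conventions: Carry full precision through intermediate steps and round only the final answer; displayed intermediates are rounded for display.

class = single-mesh tooth geometry [base-circle involute, m = 3.633, 74T]
pitch radius r_p = m·N/2 = 3.633·74/2 = 134.421000
base radius r_b = r_p·cos α = 134.421000·cos 23.460° = 123.309522
roll angle φ = 19.030° = 0.33213616 rad
x = r_b·(cos φ + φ·sin φ) = 129.924505
y = r_b·(sin φ − φ·cos φ) = 1.489448

x=129.924505 y=1.489448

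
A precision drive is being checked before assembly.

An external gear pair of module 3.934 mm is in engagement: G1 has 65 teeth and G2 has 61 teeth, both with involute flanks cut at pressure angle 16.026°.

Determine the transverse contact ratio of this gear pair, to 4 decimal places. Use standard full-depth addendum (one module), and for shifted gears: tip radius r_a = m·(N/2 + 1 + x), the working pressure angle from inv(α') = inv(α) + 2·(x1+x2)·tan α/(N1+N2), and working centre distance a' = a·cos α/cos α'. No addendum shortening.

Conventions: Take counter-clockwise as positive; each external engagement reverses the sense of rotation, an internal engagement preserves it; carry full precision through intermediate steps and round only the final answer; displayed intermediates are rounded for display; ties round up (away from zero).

single-mesh involute tooth geometry (65T engaging 61T at module 3.934)
base radii: r_b1 = 122.886109, r_b2 = 115.323887
tip radii: r_a1 = 131.789000, r_a2 = 123.921000
no profile shift: α' = α, a' = a
action lengths: √(r_a1²−r_b1²) = 47.616643, √(r_a2²−r_b2²) = 45.352125
base pitch p_b = π·m·cos α = 11.878711
CR = (47.616643 + 45.352125 − 247.842000·sin 16.02600°)/11.878711 = 2.066399
contact ratio ≈ 2.0664

2.0664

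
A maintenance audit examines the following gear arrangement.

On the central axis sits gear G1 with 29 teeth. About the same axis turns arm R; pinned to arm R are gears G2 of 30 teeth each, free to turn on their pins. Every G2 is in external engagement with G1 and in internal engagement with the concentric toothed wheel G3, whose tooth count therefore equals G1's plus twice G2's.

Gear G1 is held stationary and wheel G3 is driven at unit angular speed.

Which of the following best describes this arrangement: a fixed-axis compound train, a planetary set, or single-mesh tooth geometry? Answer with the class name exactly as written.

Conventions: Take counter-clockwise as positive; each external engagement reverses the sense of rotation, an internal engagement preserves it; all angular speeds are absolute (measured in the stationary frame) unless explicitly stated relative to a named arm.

class = planetary set [G3 = 29+2·30 = 89; Willis about the carrier]
classification: planetary set

planetary set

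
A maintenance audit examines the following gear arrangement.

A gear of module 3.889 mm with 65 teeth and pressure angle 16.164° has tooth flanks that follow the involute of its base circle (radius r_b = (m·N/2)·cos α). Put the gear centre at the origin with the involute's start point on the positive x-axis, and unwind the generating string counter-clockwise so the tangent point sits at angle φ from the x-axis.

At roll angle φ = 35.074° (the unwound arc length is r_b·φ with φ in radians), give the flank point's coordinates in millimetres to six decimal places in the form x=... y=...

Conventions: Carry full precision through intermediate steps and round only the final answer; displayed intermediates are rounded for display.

x=142.054821 y=8.939405

recognized (one wheel, involute flank): single-mesh tooth geometry, m = 3.889, N = 65
pitch radius r_p = m·N/2 = 3.889·65/2 = 126.392500
base radius r_b = r_p·cos α = 126.392500·cos 16.164° = 121.396052
roll angle φ = 35.074° = 0.61215678 rad
x = r_b·(cos φ + φ·sin φ) = 142.054821
y = r_b·(sin φ − φ·cos φ) = 8.939405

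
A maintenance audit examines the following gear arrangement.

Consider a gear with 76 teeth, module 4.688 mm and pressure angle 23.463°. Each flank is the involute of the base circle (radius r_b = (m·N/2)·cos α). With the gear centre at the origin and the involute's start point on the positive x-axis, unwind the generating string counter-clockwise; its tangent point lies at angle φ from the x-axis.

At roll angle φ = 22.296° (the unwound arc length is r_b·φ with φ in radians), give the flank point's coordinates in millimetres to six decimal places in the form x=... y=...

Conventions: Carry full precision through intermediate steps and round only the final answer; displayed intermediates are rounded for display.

x=175.322955 y=3.161490

single-mesh involute tooth geometry (76T wheel at module 4.688)
pitch radius r_p = m·N/2 = 4.688·76/2 = 178.144000
base radius r_b = r_p·cos α = 178.144000·cos 23.463° = 163.414588
roll angle φ = 22.296° = 0.38913861 rad
x = r_b·(cos φ + φ·sin φ) = 175.322955
y = r_b·(sin φ − φ·cos φ) = 3.161490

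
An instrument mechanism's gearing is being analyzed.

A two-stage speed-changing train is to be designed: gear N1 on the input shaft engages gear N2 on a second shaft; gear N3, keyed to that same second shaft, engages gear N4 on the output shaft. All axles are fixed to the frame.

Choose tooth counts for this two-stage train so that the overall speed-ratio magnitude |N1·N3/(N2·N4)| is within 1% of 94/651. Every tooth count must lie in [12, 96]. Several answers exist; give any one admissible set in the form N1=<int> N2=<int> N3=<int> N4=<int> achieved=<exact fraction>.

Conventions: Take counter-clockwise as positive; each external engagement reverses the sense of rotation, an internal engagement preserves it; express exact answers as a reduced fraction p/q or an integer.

2-stage fixed-axis compound train for ratio 94/651
target = 94/651 in lowest terms: an exact hit needs N1·N3 = k·94 and N2·N4 = k·651 for one integer k, every count in [12, 96]; additionally prefer no 1:1 stage (N1 ≠ N2, N3 ≠ N4)
k = 1…5: no 1:1-free in-range split of k·94 and k·651 into factor pairs; take k = 6
k = 6: N1·N3 = 564 = 12·47, N2·N4 = 3906 = 42·93
achieved = 12·47/(42·93) = 94/651; |achieved − target| = 0 ≤ 47/32550 ✓

N1=12 N2=42 N3=47 N4=93 achieved=94/651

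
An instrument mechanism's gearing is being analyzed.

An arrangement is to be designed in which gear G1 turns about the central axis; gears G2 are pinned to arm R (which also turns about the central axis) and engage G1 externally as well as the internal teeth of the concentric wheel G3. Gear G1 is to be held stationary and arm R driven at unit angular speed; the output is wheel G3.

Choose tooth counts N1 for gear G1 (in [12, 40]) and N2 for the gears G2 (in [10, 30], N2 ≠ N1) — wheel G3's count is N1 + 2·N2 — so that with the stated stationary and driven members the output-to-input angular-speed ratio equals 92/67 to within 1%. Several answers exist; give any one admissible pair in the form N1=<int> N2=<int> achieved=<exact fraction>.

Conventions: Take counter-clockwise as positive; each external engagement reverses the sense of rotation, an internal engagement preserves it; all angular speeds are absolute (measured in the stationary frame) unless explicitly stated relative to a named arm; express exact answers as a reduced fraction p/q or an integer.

planetary set to be sized for 92/67 (Willis relation)
Willis with ω_sun = 0: ω_ring/ω_arm = (N1+N3)/N3; set equal to 92/67  ⇒  N3/N1 = 1/(92/67 − 1) = 67/25
N3 = N1 + 2·N2  ⇒  N2/N1 = (N3/N1 − 1)/2 = (67/25 − 1)/2 = 21/25
smallest multiple with N1 ≥ 12 and N2 ≥ 10: k = 1  ⇒  N1 = 1·25 = 25, N2 = 1·21 = 21 (N1 ≤ 40, N2 ≤ 30, N2 ≠ N1 ✓), N3 = 25 + 2·21 = 67
check: (N1+N3)/N3 with N1 = 25, N3 = 67 gives 92/67; |achieved − target| = 0 ≤ 23/1675 ✓

N1=25 N2=21 achieved=92/67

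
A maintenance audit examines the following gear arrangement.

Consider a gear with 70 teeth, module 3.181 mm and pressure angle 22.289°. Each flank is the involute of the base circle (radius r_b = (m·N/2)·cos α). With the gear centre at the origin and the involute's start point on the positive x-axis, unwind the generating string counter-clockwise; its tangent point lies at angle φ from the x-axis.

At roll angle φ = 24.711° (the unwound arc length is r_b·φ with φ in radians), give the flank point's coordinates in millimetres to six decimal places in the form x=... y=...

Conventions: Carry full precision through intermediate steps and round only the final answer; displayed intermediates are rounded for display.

recognized (one wheel, involute flank): single-mesh tooth geometry, m = 3.181, N = 70
pitch radius r_p = m·N/2 = 3.181·70/2 = 111.335000
base radius r_b = r_p·cos α = 111.335000·cos 22.289° = 103.016333
roll angle φ = 24.711° = 0.43128831 rad
x = r_b·(cos φ + φ·sin φ) = 112.156389
y = r_b·(sin φ − φ·cos φ) = 2.703884

x=112.156389 y=2.703884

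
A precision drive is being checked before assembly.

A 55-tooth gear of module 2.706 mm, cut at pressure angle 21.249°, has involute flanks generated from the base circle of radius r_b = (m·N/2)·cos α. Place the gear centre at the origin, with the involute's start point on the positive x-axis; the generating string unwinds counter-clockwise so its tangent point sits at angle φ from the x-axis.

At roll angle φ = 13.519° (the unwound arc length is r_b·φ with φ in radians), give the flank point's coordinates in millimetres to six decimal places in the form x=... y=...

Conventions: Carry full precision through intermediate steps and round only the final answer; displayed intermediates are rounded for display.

x=71.259669 y=0.302001

single-mesh involute tooth geometry (55T wheel at module 2.706)
pitch radius r_p = m·N/2 = 2.706·55/2 = 74.415000
base radius r_b = r_p·cos α = 74.415000·cos 21.249° = 69.355836
roll angle φ = 13.519° = 0.23595106 rad
x = r_b·(cos φ + φ·sin φ) = 71.259669
y = r_b·(sin φ − φ·cos φ) = 0.302001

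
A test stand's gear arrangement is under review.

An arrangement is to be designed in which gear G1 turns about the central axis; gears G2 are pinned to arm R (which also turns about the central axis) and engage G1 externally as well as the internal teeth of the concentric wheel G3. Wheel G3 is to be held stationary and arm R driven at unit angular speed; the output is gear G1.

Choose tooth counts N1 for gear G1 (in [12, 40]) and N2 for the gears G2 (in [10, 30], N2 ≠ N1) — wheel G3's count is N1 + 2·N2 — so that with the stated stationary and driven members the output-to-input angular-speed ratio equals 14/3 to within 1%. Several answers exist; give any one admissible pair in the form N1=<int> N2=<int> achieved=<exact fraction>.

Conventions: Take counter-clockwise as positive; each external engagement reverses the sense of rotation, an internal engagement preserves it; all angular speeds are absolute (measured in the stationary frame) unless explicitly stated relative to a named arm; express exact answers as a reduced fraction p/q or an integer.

planetary set to be sized for 14/3 (Willis relation)
Willis with ω_ring = 0: ω_sun/ω_arm = (N1+N3)/N1; set equal to 14/3  ⇒  N3/N1 = 14/3 − 1 = 11/3
N3 = N1 + 2·N2  ⇒  N2/N1 = (N3/N1 − 1)/2 = (11/3 − 1)/2 = 4/3
smallest multiple with N1 ≥ 12 and N2 ≥ 10: k = 4  ⇒  N1 = 4·3 = 12, N2 = 4·4 = 16 (N1 ≤ 40, N2 ≤ 30, N2 ≠ N1 ✓), N3 = 12 + 2·16 = 44
check: (N1+N3)/N1 with N1 = 12, N3 = 44 gives 14/3; |achieved − target| = 0 ≤ 7/150 ✓

N1=12 N2=16 achieved=14/3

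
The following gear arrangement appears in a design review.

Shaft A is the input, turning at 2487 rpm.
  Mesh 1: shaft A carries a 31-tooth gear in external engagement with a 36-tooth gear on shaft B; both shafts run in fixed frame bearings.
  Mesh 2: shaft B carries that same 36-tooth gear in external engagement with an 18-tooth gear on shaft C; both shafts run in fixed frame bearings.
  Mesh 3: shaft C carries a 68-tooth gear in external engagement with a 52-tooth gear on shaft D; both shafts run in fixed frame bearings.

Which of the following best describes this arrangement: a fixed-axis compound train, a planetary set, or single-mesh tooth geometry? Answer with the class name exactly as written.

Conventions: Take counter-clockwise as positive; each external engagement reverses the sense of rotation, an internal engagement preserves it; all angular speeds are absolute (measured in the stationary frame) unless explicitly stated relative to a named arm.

fixed-axis compound train

recognized (4 fixed axles, 3 meshes): fixed-axis compound train
classification: fixed-axis compound train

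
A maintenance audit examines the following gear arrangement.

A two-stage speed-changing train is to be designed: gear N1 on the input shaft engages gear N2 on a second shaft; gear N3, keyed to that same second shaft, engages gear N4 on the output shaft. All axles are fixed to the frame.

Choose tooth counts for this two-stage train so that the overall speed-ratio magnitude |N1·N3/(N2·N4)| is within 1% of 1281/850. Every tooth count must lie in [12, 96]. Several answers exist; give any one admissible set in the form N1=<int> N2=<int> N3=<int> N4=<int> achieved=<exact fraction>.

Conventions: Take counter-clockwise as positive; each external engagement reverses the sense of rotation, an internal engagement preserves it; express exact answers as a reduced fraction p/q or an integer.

N1=21 N2=17 N3=61 N4=50 achieved=1281/850

2-stage fixed-axis compound train for ratio 1281/850
target = 1281/850 in lowest terms: an exact hit needs N1·N3 = k·1281 and N2·N4 = k·850 for one integer k, every count in [12, 96]; additionally prefer no 1:1 stage (N1 ≠ N2, N3 ≠ N4)
k = 1: N1·N3 = 1281 = 21·61, N2·N4 = 850 = 17·50
achieved = 21·61/(17·50) = 1281/850; |achieved − target| = 0 ≤ 1281/85000 ✓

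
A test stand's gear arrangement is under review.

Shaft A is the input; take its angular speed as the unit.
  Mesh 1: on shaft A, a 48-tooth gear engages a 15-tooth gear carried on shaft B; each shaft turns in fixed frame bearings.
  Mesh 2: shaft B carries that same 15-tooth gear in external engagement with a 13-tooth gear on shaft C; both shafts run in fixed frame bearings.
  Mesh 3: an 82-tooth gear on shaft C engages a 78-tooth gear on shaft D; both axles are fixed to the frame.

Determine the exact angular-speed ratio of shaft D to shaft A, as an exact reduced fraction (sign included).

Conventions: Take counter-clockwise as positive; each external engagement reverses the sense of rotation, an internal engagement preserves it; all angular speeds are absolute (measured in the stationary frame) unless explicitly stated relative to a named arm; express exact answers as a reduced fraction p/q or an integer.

-656/169

class = fixed-axis compound train [3 meshes; 3 ratios multiply, 3 sense flips]
mesh 1 [48T→15T]: running ratio 16/5, sense −
mesh 2 [15T→13T]: running ratio 48/13, sense +
mesh 3 [82T→78T]: running ratio 656/169, sense −
ω_out/ω_in = -656/169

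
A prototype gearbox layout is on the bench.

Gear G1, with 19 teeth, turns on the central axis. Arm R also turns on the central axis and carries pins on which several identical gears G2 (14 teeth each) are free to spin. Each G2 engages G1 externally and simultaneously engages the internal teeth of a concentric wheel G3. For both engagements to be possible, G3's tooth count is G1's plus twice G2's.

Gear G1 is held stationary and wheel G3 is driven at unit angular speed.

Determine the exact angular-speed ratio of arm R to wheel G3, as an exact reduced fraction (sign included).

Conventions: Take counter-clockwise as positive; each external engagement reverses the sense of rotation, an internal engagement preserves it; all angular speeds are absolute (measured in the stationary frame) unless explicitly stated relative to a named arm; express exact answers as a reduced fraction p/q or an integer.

47/66

topology: planetary set — G1 19T / G2 14T / G3 47T, arm = carrier (Willis)
ring teeth: 19 + 2·14 = 47
19(ω_sun−ω_arm) = −47(ω_ring−ω_arm),  ω_sun = 0, ω_ring = 1
19(0−ω_arm) = −47(1−ω_arm)  ⇒  66·ω_arm = 47  ⇒  ω_arm = 47/66
ω_out/ω_in = 47/66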